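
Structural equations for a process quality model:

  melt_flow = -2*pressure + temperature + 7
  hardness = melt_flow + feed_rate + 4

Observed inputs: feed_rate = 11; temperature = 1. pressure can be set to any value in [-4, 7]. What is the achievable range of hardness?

9 to 31

Substituting into the melt_flow equation gives melt_flow = -2*pressure + 8.
This gives hardness = -2*pressure + 23.
Linear in pressure, so extremes are at the endpoints: pressure = -4 gives hardness = 31; pressure = 7 gives hardness = 9.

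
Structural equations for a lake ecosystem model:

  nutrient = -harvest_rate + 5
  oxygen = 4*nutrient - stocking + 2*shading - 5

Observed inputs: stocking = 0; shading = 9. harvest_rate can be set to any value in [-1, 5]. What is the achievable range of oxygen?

Substituting into the oxygen equation gives oxygen = -4*harvest_rate + 33.
Linear in harvest_rate, so extremes are at the endpoints: harvest_rate = -1 gives oxygen = 37; harvest_rate = 5 gives oxygen = 13.

13 to 37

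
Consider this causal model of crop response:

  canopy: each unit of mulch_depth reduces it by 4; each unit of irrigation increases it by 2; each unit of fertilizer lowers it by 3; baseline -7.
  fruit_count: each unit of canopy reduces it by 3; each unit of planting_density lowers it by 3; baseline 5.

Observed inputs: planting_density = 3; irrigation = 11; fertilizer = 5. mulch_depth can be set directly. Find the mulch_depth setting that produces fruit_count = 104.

Substituting into the canopy equation gives canopy = -4*mulch_depth.
So fruit_count = 12*mulch_depth - 4.
Solve 12*mulch_depth - 4 = 104: mulch_depth = (104 + 4) / 12 = 9.

mulch_depth = 9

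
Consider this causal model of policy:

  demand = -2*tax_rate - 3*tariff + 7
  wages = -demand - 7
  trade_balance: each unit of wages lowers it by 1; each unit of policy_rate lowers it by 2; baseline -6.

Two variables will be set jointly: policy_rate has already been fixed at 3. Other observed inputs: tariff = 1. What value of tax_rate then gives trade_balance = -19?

tax_rate = 9

With policy_rate held at 3:
Substituting into the demand equation gives demand = -2*tax_rate + 4.
Substituting into the wages equation gives wages = 2*tax_rate - 11.
So trade_balance = -2*tax_rate - 1.
Solve -2*tax_rate - 1 = -19: tax_rate = (-19 + 1) / -2 = 9.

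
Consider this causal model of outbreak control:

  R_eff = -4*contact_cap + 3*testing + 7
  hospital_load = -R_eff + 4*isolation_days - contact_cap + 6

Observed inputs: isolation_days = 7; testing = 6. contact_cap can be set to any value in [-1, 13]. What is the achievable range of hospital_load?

Substituting into the R_eff equation gives R_eff = -4*contact_cap + 25.
Substituting into the hospital_load equation gives hospital_load = 3*contact_cap + 9.
Linear in contact_cap, so extremes are at the endpoints: contact_cap = -1 gives hospital_load = 6; contact_cap = 13 gives hospital_load = 48.

6 to 48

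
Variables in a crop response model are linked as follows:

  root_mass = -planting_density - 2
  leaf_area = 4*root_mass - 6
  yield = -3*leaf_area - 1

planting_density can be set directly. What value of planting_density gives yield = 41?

Substituting into the leaf_area equation gives leaf_area = -4*planting_density - 14.
Substituting into the yield equation gives yield = 12*planting_density + 41.
Solve 12*planting_density + 41 = 41: planting_density = (41 - 41) / 12 = 0.

planting_density = 0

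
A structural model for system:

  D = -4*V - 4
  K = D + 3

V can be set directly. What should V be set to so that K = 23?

V = -6

Substituting into the K equation gives K = -4*V - 1.
Solve -4*V - 1 = 23: V = (23 + 1) / -4 = -6.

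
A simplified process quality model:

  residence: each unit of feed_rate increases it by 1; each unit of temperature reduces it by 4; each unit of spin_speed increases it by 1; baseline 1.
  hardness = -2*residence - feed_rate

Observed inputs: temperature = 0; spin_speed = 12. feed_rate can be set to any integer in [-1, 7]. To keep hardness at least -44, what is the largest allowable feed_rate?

feed_rate = 6

Substituting into the residence equation gives residence = feed_rate + 13.
hardness becomes -3*feed_rate - 26.
Require -3*feed_rate - 26 ≥ -44, so feed_rate ≤ 6.
The largest integer in [-1, 7] satisfying this is 6.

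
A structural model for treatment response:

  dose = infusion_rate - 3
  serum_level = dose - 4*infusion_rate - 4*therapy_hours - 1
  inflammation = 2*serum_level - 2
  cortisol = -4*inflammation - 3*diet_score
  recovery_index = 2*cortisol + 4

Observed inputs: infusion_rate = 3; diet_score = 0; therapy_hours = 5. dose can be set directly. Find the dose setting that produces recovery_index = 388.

dose = 10

Intervening on dose fixes its value directly, overriding its dependence on infusion_rate.
Substituting into the serum_level equation gives serum_level = dose - 33.
Substituting into the inflammation equation gives inflammation = 2*dose - 68.
This gives cortisol = -8*dose + 272.
Substituting into the recovery_index equation gives recovery_index = -16*dose + 548.
Solve -16*dose + 548 = 388: dose = (388 - 548) / -16 = 10.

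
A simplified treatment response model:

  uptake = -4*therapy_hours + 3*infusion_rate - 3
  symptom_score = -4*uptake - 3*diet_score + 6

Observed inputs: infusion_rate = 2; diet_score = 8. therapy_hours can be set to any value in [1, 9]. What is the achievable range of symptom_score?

-14 to 114

Substituting into the uptake equation gives uptake = -4*therapy_hours + 3.
Substituting into the symptom_score equation gives symptom_score = 16*therapy_hours - 30.
Linear in therapy_hours, so extremes are at the endpoints: therapy_hours = 1 gives symptom_score = -14; therapy_hours = 9 gives symptom_score = 114.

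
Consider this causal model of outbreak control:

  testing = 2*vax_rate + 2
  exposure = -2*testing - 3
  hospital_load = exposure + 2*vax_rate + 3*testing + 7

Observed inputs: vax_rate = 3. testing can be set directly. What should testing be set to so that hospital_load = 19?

testing = 9

Intervening on testing fixes its value directly, overriding its dependence on vax_rate.
Substituting into the hospital_load equation gives hospital_load = testing + 10.
Solve testing + 10 = 19: testing = (19 - 10) / 1 = 9.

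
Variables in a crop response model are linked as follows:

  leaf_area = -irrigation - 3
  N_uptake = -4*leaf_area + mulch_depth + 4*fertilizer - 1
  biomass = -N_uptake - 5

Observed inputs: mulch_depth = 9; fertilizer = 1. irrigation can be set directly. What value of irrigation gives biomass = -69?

Substituting into the N_uptake equation gives N_uptake = 4*irrigation + 24.
This gives biomass = -4*irrigation - 29.
Solve -4*irrigation - 29 = -69: irrigation = (-69 + 29) / -4 = 10.

irrigation = 10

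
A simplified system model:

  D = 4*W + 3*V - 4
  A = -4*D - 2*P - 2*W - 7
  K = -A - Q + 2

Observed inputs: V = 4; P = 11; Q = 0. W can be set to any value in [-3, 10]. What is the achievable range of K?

Substituting into the D equation gives D = 4*W + 8.
So A = -18*W - 61.
Substituting into the K equation gives K = 18*W + 63.
Linear in W, so extremes are at the endpoints: W = -3 gives K = 9; W = 10 gives K = 243.

9 to 243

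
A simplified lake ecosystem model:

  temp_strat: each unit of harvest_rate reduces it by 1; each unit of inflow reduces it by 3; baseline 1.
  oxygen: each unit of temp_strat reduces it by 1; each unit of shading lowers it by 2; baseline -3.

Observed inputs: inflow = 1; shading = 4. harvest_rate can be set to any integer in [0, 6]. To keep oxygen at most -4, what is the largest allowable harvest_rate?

Substituting into the temp_strat equation gives temp_strat = -harvest_rate - 2.
oxygen becomes harvest_rate - 9.
Require harvest_rate - 9 ≤ -4, so harvest_rate ≤ 5.
The largest integer in [0, 6] satisfying this is 5.

harvest_rate = 5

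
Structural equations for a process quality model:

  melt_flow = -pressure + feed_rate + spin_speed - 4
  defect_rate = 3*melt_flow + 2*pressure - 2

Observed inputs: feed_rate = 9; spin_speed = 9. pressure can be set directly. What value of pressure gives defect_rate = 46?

pressure = -6

Substituting into the melt_flow equation gives melt_flow = -pressure + 14.
Substituting into the defect_rate equation gives defect_rate = -pressure + 40.
Solve -pressure + 40 = 46: pressure = (46 - 40) / -1 = -6.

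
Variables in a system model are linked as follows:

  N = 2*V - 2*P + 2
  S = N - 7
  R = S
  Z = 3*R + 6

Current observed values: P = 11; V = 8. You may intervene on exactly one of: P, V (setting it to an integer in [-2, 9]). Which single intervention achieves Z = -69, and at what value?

Intervening on P: Z = -6*P + 39. Reaching -69 requires P = 18, outside [-2, 9].
Intervening on V: with other inputs at their observed values, Z = 6*V - 75. Solving for -69 gives V = 1, within [-2, 9].

set V = 1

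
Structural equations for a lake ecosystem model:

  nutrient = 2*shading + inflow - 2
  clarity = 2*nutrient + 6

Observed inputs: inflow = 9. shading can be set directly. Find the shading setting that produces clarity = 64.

shading = 11

Substituting into the nutrient equation gives nutrient = 2*shading + 7.
Substituting into the clarity equation gives clarity = 4*shading + 20.
Solve 4*shading + 20 = 64: shading = (64 - 20) / 4 = 11.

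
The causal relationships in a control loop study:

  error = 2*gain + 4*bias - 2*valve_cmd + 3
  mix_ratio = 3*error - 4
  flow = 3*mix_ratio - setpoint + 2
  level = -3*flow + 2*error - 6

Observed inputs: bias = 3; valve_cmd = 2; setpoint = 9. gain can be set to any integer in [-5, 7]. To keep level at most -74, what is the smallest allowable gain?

gain = -3

Substituting into the error equation gives error = 2*gain + 11.
mix_ratio becomes 6*gain + 29.
Substituting into the flow equation gives flow = 18*gain + 80.
Substituting into the level equation gives level = -50*gain - 224.
Require -50*gain - 224 ≤ -74, so gain ≥ -3.
The smallest integer in [-5, 7] satisfying this is -3.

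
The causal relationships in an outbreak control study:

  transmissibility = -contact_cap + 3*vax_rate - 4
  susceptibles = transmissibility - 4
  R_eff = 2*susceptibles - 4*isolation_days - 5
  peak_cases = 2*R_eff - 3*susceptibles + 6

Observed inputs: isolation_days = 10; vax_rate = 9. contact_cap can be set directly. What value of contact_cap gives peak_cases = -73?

contact_cap = 8

Substituting into the transmissibility equation gives transmissibility = -contact_cap + 23.
susceptibles becomes -contact_cap + 19.
R_eff becomes -2*contact_cap - 7.
peak_cases becomes -contact_cap - 65.
Solve -contact_cap - 65 = -73: contact_cap = (-73 + 65) / -1 = 8.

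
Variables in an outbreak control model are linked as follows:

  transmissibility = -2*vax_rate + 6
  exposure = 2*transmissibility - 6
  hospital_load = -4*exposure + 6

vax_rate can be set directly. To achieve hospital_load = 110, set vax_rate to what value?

vax_rate = 8

Substituting into the exposure equation gives exposure = -4*vax_rate + 6.
Substituting into the hospital_load equation gives hospital_load = 16*vax_rate - 18.
Solve 16*vax_rate - 18 = 110: vax_rate = (110 + 18) / 16 = 8.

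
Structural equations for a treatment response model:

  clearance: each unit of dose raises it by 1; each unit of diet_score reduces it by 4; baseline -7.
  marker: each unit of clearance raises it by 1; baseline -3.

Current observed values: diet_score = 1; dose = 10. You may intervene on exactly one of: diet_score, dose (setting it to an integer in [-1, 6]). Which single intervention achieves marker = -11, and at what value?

set dose = 3

Intervening on diet_score: marker = -4*diet_score. Reaching -11 requires diet_score = 11/4, not an integer.
Intervening on dose: with other inputs at their observed values, marker = dose - 14. Solving for -11 gives dose = 3, within [-1, 6].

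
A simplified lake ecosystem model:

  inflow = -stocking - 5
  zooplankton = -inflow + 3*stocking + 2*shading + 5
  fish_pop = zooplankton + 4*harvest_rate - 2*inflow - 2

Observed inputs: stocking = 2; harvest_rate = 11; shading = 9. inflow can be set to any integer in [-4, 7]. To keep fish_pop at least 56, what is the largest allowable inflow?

Intervening on inflow fixes its value directly, overriding its dependence on stocking.
Substituting into the zooplankton equation gives zooplankton = -inflow + 29.
Substituting into the fish_pop equation gives fish_pop = -3*inflow + 71.
Require -3*inflow + 71 ≥ 56, so inflow ≤ 5.
The largest integer in [-4, 7] satisfying this is 5.

inflow = 5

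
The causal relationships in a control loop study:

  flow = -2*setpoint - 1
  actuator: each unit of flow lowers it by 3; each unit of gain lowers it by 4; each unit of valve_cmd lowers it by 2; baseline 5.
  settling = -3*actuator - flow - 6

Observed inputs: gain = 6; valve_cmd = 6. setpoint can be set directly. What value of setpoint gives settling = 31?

setpoint = 3

Substituting into the actuator equation gives actuator = 6*setpoint - 28.
Substituting into the settling equation gives settling = -16*setpoint + 79.
Solve -16*setpoint + 79 = 31: setpoint = (31 - 79) / -16 = 3.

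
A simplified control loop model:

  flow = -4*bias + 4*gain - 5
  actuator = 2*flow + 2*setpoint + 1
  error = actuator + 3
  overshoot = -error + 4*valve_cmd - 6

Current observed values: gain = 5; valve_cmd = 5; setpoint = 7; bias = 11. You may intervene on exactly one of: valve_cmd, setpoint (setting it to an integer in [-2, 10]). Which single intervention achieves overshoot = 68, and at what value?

set setpoint = 0

Intervening on valve_cmd: overshoot = 4*valve_cmd + 34. Reaching 68 requires valve_cmd = 17/2, not an integer.
Intervening on setpoint: with other inputs at their observed values, overshoot = -2*setpoint + 68. Solving for 68 gives setpoint = 0, within [-2, 10].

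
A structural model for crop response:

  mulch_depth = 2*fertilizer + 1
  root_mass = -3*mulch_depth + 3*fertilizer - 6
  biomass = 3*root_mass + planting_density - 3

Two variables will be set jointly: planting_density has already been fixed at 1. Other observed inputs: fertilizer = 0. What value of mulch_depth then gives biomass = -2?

With planting_density held at 1:
Intervening on mulch_depth fixes its value directly, overriding its dependence on fertilizer.
Substituting into the root_mass equation gives root_mass = -3*mulch_depth - 6.
biomass becomes -9*mulch_depth - 20.
Solve -9*mulch_depth - 20 = -2: mulch_depth = (-2 + 20) / -9 = -2.

mulch_depth = -2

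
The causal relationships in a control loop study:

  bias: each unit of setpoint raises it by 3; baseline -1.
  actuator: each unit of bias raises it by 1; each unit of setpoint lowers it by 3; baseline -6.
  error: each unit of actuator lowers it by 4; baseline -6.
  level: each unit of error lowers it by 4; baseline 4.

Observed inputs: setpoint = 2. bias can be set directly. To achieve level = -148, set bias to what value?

Intervening on bias fixes its value directly, overriding its dependence on setpoint.
Substituting into the actuator equation gives actuator = bias - 12.
Substituting into the error equation gives error = -4*bias + 42.
level becomes 16*bias - 164.
Solve 16*bias - 164 = -148: bias = (-148 + 164) / 16 = 1.

bias = 1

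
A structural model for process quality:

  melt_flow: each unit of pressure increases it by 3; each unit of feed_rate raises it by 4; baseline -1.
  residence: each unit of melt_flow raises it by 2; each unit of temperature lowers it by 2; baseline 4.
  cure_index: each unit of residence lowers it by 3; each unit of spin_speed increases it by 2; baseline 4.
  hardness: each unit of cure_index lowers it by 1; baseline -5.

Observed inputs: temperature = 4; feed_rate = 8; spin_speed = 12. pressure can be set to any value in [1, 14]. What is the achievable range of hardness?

159 to 393

Substituting into the melt_flow equation gives melt_flow = 3*pressure + 31.
This gives residence = 6*pressure + 58.
Substituting into the cure_index equation gives cure_index = -18*pressure - 146.
Substituting into the hardness equation gives hardness = 18*pressure + 141.
Linear in pressure, so extremes are at the endpoints: pressure = 1 gives hardness = 159; pressure = 14 gives hardness = 393.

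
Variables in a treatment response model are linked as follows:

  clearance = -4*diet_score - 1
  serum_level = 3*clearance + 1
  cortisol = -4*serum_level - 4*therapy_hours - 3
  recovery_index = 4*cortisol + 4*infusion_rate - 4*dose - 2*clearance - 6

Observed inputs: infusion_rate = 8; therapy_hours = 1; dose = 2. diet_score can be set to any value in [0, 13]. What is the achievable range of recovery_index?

24 to 2624

Substituting into the serum_level equation gives serum_level = -12*diet_score - 2.
cortisol becomes 48*diet_score + 1.
Substituting into the recovery_index equation gives recovery_index = 200*diet_score + 24.
Linear in diet_score, so extremes are at the endpoints: diet_score = 0 gives recovery_index = 24; diet_score = 13 gives recovery_index = 2624.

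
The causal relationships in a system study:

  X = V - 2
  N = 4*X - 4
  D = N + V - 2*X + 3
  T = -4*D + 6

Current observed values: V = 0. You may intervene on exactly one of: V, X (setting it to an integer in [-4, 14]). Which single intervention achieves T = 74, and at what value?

Intervening on V: with other inputs at their observed values, T = -12*V + 26. Solving for 74 gives V = -4, within [-4, 14].
Intervening on X: T = -8*X + 10. Reaching 74 requires X = -8, outside [-4, 14].

set V = -4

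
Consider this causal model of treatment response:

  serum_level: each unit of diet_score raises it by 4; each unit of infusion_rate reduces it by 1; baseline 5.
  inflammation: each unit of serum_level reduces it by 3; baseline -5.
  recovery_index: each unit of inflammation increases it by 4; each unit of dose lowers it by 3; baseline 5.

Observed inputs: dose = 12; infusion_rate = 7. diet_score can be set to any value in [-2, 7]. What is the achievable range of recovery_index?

-363 to 69

Substituting into the serum_level equation gives serum_level = 4*diet_score - 2.
Substituting into the inflammation equation gives inflammation = -12*diet_score + 1.
Substituting into the recovery_index equation gives recovery_index = -48*diet_score - 27.
Linear in diet_score, so extremes are at the endpoints: diet_score = -2 gives recovery_index = 69; diet_score = 7 gives recovery_index = -363.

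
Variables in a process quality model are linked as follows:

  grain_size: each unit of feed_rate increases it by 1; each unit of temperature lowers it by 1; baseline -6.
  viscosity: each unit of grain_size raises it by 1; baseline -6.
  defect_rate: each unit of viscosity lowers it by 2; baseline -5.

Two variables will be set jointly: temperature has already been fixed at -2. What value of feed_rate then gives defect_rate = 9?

With temperature held at -2:
Substituting into the grain_size equation gives grain_size = feed_rate - 4.
Substituting into the viscosity equation gives viscosity = feed_rate - 10.
So defect_rate = -2*feed_rate + 15.
Solve -2*feed_rate + 15 = 9: feed_rate = (9 - 15) / -2 = 3.

feed_rate = 3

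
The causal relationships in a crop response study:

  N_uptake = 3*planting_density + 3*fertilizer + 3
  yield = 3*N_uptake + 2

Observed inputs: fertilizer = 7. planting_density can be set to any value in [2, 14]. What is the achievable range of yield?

92 to 200

Substituting into the N_uptake equation gives N_uptake = 3*planting_density + 24.
Substituting into the yield equation gives yield = 9*planting_density + 74.
Linear in planting_density, so extremes are at the endpoints: planting_density = 2 gives yield = 92; planting_density = 14 gives yield = 200.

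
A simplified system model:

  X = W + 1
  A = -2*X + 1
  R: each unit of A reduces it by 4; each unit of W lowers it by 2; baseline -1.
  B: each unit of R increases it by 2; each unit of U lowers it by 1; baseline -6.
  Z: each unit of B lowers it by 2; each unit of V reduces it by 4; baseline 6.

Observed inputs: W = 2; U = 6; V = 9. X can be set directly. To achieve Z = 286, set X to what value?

Intervening on X fixes its value directly, overriding its dependence on W.
Substituting into the R equation gives R = 8*X - 9.
Substituting into the B equation gives B = 16*X - 30.
So Z = -32*X + 30.
Solve -32*X + 30 = 286: X = (286 - 30) / -32 = -8.

X = -8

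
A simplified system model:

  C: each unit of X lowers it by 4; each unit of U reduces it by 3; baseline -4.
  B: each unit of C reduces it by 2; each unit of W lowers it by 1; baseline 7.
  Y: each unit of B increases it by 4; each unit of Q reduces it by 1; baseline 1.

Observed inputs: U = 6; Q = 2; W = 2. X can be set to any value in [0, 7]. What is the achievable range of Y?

Substituting into the C equation gives C = -4*X - 22.
Substituting into the B equation gives B = 8*X + 49.
This gives Y = 32*X + 195.
Linear in X, so extremes are at the endpoints: X = 0 gives Y = 195; X = 7 gives Y = 419.

195 to 419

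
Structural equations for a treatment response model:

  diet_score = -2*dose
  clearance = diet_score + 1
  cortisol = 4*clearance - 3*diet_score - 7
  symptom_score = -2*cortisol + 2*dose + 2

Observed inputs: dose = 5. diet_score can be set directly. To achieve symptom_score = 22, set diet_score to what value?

Intervening on diet_score fixes its value directly, overriding its dependence on dose.
Substituting into the cortisol equation gives cortisol = diet_score - 3.
Substituting into the symptom_score equation gives symptom_score = -2*diet_score + 18.
Solve -2*diet_score + 18 = 22: diet_score = (22 - 18) / -2 = -2.

diet_score = -2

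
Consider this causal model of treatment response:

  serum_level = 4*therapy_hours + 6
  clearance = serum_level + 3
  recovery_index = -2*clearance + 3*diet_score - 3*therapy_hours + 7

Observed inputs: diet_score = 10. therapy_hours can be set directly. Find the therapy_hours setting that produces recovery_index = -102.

Substituting into the clearance equation gives clearance = 4*therapy_hours + 9.
recovery_index becomes -11*therapy_hours + 19.
Solve -11*therapy_hours + 19 = -102: therapy_hours = (-102 - 19) / -11 = 11.

therapy_hours = 11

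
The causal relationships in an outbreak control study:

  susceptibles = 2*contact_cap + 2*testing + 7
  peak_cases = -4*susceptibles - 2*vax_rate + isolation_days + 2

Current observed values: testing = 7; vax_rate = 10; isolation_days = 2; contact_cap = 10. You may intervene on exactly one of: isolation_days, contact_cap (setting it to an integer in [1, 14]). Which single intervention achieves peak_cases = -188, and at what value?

Intervening on isolation_days: peak_cases = isolation_days - 182. Reaching -188 requires isolation_days = -6, outside [1, 14].
Intervening on contact_cap: with other inputs at their observed values, peak_cases = -8*contact_cap - 100. Solving for -188 gives contact_cap = 11, within [1, 14].

set contact_cap = 11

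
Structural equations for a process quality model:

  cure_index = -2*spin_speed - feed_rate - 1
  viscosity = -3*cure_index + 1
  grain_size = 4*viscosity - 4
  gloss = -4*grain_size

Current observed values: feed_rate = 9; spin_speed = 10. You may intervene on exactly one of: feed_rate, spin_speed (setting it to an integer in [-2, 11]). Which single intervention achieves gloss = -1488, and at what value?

Intervening on feed_rate: with other inputs at their observed values, gloss = -48*feed_rate - 1008. Solving for -1488 gives feed_rate = 10, within [-2, 11].
Intervening on spin_speed: gloss = -96*spin_speed - 480. Reaching -1488 requires spin_speed = 21/2, not an integer.

set feed_rate = 10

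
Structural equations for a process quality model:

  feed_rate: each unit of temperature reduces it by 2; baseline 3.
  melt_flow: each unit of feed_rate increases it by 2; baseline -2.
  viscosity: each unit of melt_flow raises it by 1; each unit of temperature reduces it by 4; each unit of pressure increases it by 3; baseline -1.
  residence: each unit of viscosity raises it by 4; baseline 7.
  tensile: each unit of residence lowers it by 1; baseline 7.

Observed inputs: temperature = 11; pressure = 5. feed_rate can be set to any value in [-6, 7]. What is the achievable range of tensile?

72 to 176

Intervening on feed_rate fixes its value directly, overriding its dependence on temperature.
Substituting into the viscosity equation gives viscosity = 2*feed_rate - 32.
So residence = 8*feed_rate - 121.
tensile becomes -8*feed_rate + 128.
Linear in feed_rate, so extremes are at the endpoints: feed_rate = -6 gives tensile = 176; feed_rate = 7 gives tensile = 72.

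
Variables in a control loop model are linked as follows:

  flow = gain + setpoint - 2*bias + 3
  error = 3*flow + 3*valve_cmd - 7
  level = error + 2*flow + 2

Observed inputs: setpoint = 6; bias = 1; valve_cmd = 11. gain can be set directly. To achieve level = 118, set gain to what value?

Substituting into the flow equation gives flow = gain + 7.
So error = 3*gain + 47.
level becomes 5*gain + 63.
Solve 5*gain + 63 = 118: gain = (118 - 63) / 5 = 11.

gain = 11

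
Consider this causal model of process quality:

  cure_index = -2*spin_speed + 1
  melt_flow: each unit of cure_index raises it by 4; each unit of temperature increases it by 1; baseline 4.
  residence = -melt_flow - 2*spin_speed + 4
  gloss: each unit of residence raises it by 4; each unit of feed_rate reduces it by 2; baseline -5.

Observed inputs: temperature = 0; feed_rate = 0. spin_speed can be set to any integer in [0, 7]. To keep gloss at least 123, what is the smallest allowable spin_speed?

spin_speed = 6

Substituting into the melt_flow equation gives melt_flow = -8*spin_speed + 8.
Substituting into the residence equation gives residence = 6*spin_speed - 4.
Substituting into the gloss equation gives gloss = 24*spin_speed - 21.
Require 24*spin_speed - 21 ≥ 123, so spin_speed ≥ 6.
The smallest integer in [0, 7] satisfying this is 6.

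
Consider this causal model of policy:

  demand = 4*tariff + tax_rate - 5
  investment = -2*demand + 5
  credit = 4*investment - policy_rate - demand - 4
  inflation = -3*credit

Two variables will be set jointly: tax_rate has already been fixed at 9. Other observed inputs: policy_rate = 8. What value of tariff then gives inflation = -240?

With tax_rate held at 9:
Substituting into the demand equation gives demand = 4*tariff + 4.
investment becomes -8*tariff - 3.
credit becomes -36*tariff - 28.
Substituting into the inflation equation gives inflation = 108*tariff + 84.
Solve 108*tariff + 84 = -240: tariff = (-240 - 84) / 108 = -3.

tariff = -3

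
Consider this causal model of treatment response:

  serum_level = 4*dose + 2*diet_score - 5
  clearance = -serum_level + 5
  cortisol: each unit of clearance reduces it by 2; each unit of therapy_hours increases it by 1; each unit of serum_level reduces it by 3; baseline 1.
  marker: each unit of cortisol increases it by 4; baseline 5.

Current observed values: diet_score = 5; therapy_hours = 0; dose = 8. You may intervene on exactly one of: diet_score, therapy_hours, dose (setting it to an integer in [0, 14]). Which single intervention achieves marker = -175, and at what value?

set therapy_hours = 1

Intervening on diet_score: marker = -8*diet_score - 139. Reaching -175 requires diet_score = 9/2, not an integer.
Intervening on therapy_hours: with other inputs at their observed values, marker = 4*therapy_hours - 179. Solving for -175 gives therapy_hours = 1, within [0, 14].
Intervening on dose: marker = -16*dose - 51. Reaching -175 requires dose = 31/4, not an integer.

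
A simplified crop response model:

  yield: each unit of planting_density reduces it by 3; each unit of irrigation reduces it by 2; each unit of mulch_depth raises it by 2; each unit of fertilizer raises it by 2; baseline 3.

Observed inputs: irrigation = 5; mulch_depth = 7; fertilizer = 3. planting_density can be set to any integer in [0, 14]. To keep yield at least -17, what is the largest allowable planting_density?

planting_density = 10

Substituting into the yield equation gives yield = -3*planting_density + 13.
Require -3*planting_density + 13 ≥ -17, so planting_density ≤ 10.
The largest integer in [0, 14] satisfying this is 10.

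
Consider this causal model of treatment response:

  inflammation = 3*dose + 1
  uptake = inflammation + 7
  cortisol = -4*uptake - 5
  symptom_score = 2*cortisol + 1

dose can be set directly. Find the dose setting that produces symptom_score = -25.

dose = -2

Substituting into the uptake equation gives uptake = 3*dose + 8.
Substituting into the cortisol equation gives cortisol = -12*dose - 37.
symptom_score becomes -24*dose - 73.
Solve -24*dose - 73 = -25: dose = (-25 + 73) / -24 = -2.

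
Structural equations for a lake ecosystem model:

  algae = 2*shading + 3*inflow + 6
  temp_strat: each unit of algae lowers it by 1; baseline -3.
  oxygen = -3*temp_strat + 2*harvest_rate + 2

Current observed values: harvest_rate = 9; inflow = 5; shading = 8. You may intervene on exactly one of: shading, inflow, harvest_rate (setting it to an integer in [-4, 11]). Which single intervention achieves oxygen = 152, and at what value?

Intervening on shading: with other inputs at their observed values, oxygen = 6*shading + 92. Solving for 152 gives shading = 10, within [-4, 11].
Intervening on inflow: oxygen = 9*inflow + 95. Reaching 152 requires inflow = 19/3, not an integer.
Intervening on harvest_rate: oxygen = 2*harvest_rate + 122. Reaching 152 requires harvest_rate = 15, outside [-4, 11].

set shading = 10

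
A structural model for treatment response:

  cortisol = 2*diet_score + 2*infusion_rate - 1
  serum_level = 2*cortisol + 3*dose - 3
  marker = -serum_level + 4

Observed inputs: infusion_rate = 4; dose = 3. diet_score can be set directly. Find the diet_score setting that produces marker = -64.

diet_score = 12

Substituting into the cortisol equation gives cortisol = 2*diet_score + 7.
serum_level becomes 4*diet_score + 20.
So marker = -4*diet_score - 16.
Solve -4*diet_score - 16 = -64: diet_score = (-64 + 16) / -4 = 12.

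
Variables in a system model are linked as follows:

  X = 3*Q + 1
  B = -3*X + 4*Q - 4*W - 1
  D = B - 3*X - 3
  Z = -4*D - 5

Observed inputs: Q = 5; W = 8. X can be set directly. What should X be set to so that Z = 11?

X = -2

Intervening on X fixes its value directly, overriding its dependence on Q.
Substituting into the B equation gives B = -3*X - 13.
Substituting into the D equation gives D = -6*X - 16.
Substituting into the Z equation gives Z = 24*X + 59.
Solve 24*X + 59 = 11: X = (11 - 59) / 24 = -2.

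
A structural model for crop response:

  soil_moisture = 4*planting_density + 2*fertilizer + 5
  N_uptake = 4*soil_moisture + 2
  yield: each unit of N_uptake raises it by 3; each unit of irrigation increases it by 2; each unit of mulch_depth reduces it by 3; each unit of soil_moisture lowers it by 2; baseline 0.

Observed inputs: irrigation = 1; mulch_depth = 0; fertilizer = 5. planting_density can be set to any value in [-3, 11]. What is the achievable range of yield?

Substituting into the soil_moisture equation gives soil_moisture = 4*planting_density + 15.
Substituting into the N_uptake equation gives N_uptake = 16*planting_density + 62.
This gives yield = 40*planting_density + 158.
Linear in planting_density, so extremes are at the endpoints: planting_density = -3 gives yield = 38; planting_density = 11 gives yield = 598.

38 to 598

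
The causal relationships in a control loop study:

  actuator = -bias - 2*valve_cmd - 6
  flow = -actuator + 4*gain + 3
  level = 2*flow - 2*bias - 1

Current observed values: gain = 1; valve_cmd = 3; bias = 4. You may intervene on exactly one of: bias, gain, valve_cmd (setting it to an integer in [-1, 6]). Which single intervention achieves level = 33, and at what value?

Intervening on bias: the paths from bias to level cancel (net effect zero), leaving level = 37; 33 is unreachable this way.
Intervening on gain: level = 8*gain + 29. Reaching 33 requires gain = 1/2, not an integer.
Intervening on valve_cmd: with other inputs at their observed values, level = 4*valve_cmd + 25. Solving for 33 gives valve_cmd = 2, within [-1, 6].

set valve_cmd = 2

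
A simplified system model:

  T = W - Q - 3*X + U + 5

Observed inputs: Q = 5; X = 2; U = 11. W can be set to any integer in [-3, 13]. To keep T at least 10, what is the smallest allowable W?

Substituting into the T equation gives T = W + 5.
Require W + 5 ≥ 10, so W ≥ 5.
The smallest integer in [-3, 13] satisfying this is 5.

W = 5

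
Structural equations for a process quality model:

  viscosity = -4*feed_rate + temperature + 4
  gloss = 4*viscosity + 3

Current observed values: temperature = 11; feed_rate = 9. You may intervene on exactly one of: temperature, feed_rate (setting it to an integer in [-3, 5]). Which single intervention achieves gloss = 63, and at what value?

Intervening on temperature: gloss = 4*temperature - 125. Reaching 63 requires temperature = 47, outside [-3, 5].
Intervening on feed_rate: with other inputs at their observed values, gloss = -16*feed_rate + 63. Solving for 63 gives feed_rate = 0, within [-3, 5].

set feed_rate = 0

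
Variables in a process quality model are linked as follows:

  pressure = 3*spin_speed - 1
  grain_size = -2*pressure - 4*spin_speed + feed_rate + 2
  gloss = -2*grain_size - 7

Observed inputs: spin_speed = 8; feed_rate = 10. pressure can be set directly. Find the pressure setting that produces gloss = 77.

pressure = 11

Intervening on pressure fixes its value directly, overriding its dependence on spin_speed.
Substituting into the grain_size equation gives grain_size = -2*pressure - 20.
So gloss = 4*pressure + 33.
Solve 4*pressure + 33 = 77: pressure = (77 - 33) / 4 = 11.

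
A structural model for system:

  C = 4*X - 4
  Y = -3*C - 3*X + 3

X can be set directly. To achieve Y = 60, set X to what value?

X = -3

Substituting into the Y equation gives Y = -15*X + 15.
Solve -15*X + 15 = 60: X = (60 - 15) / -15 = -3.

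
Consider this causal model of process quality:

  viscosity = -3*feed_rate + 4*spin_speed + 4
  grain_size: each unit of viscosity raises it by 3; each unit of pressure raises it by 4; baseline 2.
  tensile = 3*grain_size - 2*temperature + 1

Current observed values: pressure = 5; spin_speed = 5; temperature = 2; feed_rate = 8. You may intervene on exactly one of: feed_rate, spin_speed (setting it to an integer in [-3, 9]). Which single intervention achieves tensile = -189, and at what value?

Intervening on feed_rate: tensile = -27*feed_rate + 279. Reaching -189 requires feed_rate = 52/3, not an integer.
Intervening on spin_speed: with other inputs at their observed values, tensile = 36*spin_speed - 117. Solving for -189 gives spin_speed = -2, within [-3, 9].

set spin_speed = -2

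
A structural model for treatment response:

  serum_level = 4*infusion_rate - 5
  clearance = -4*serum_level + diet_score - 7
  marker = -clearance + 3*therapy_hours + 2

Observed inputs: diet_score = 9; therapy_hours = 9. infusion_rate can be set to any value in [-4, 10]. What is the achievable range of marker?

Substituting into the clearance equation gives clearance = -16*infusion_rate + 22.
This gives marker = 16*infusion_rate + 7.
Linear in infusion_rate, so extremes are at the endpoints: infusion_rate = -4 gives marker = -57; infusion_rate = 10 gives marker = 167.

-57 to 167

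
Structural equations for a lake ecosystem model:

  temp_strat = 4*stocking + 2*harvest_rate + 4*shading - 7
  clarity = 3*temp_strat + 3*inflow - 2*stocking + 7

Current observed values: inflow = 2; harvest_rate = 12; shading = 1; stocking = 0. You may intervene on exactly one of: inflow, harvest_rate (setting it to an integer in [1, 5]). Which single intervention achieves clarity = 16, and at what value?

set harvest_rate = 2

Intervening on inflow: clarity = 3*inflow + 70. Reaching 16 requires inflow = -18, outside [1, 5].
Intervening on harvest_rate: with other inputs at their observed values, clarity = 6*harvest_rate + 4. Solving for 16 gives harvest_rate = 2, within [1, 5].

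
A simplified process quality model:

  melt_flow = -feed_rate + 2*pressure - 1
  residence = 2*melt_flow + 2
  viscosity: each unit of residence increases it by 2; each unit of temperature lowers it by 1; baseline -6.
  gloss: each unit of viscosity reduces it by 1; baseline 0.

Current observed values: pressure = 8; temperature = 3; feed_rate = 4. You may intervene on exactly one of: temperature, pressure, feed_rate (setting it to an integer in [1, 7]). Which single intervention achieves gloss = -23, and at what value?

set pressure = 6

Intervening on temperature: gloss = temperature - 42. Reaching -23 requires temperature = 19, outside [1, 7].
Intervening on pressure: with other inputs at their observed values, gloss = -8*pressure + 25. Solving for -23 gives pressure = 6, within [1, 7].
Intervening on feed_rate: gloss = 4*feed_rate - 55. Reaching -23 requires feed_rate = 8, outside [1, 7].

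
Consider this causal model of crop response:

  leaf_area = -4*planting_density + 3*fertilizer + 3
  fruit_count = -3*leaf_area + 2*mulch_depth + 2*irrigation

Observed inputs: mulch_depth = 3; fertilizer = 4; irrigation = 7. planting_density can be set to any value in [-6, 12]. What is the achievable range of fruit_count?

Substituting into the leaf_area equation gives leaf_area = -4*planting_density + 15.
So fruit_count = 12*planting_density - 25.
Linear in planting_density, so extremes are at the endpoints: planting_density = -6 gives fruit_count = -97; planting_density = 12 gives fruit_count = 119.

-97 to 119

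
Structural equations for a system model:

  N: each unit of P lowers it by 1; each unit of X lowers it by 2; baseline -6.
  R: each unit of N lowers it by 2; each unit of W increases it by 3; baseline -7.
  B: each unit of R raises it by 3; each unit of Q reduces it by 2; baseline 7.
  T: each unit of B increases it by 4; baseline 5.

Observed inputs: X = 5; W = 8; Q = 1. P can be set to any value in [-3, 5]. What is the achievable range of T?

Substituting into the N equation gives N = -P - 16.
R becomes 2*P + 49.
So B = 6*P + 152.
T becomes 24*P + 613.
Linear in P, so extremes are at the endpoints: P = -3 gives T = 541; P = 5 gives T = 733.

541 to 733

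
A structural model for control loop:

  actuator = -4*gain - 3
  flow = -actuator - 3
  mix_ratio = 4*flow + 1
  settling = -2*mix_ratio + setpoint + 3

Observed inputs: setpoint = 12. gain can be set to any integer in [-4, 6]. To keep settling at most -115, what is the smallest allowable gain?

gain = 4

Substituting into the flow equation gives flow = 4*gain.
mix_ratio becomes 16*gain + 1.
So settling = -32*gain + 13.
Require -32*gain + 13 ≤ -115, so gain ≥ 4.
The smallest integer in [-4, 6] satisfying this is 4.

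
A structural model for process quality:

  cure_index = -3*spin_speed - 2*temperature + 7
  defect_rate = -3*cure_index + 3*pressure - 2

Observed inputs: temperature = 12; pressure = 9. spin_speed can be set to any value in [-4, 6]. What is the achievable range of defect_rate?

40 to 130

Substituting into the cure_index equation gives cure_index = -3*spin_speed - 17.
Substituting into the defect_rate equation gives defect_rate = 9*spin_speed + 76.
Linear in spin_speed, so extremes are at the endpoints: spin_speed = -4 gives defect_rate = 40; spin_speed = 6 gives defect_rate = 130.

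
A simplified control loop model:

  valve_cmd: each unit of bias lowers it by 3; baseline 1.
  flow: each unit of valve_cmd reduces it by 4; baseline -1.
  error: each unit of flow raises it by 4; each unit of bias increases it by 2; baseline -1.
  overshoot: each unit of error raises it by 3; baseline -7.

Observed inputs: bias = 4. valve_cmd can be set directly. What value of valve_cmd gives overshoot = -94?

Intervening on valve_cmd fixes its value directly, overriding its dependence on bias.
Substituting into the error equation gives error = -16*valve_cmd + 3.
overshoot becomes -48*valve_cmd + 2.
Solve -48*valve_cmd + 2 = -94: valve_cmd = (-94 - 2) / -48 = 2.

valve_cmd = 2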